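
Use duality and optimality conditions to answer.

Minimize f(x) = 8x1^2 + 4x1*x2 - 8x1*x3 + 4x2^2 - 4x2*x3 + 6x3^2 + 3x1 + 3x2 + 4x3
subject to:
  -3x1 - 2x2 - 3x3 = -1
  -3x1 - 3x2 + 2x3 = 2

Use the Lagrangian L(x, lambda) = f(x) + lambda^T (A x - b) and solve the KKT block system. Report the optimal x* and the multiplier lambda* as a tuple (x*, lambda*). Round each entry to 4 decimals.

Form the Lagrangian:
  L(x, lambda) = (1/2) x^T Q x + c^T x + lambda^T (A x - b)
Stationarity (grad_x L = 0): Q x + c + A^T lambda = 0.
Primal feasibility: A x = b.

This gives the KKT block system:
  [ Q   A^T ] [ x     ]   [-c ]
  [ A    0  ] [ lambda ] = [ b ]

Solving the linear system:
  x*      = (0.1719, -0.506, 0.4988)
  lambda* = (2.0917, -2.1797)
  f(x*)   = 3.722

x* = (0.1719, -0.506, 0.4988), lambda* = (2.0917, -2.1797)


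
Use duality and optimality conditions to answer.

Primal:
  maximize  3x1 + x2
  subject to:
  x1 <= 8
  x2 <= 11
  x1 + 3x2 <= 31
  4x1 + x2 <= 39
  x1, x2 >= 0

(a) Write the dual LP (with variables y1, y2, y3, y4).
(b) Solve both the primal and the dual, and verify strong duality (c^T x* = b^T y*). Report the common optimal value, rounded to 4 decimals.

The standard primal-dual pair for 'max c^T x s.t. A x <= b, x >= 0' is:
  Dual:  min b^T y  s.t.  A^T y >= c,  y >= 0.

So the dual LP is:
  minimize  8y1 + 11y2 + 31y3 + 39y4
  subject to:
    y1 + y3 + 4y4 >= 3
    y2 + 3y3 + y4 >= 1
    y1, y2, y3, y4 >= 0

Solving the primal: x* = (7.8182, 7.7273).
  primal value c^T x* = 31.1818.
Solving the dual: y* = (0, 0, 0.0909, 0.7273).
  dual value b^T y* = 31.1818.
Strong duality: c^T x* = b^T y*. Confirmed.

31.1818


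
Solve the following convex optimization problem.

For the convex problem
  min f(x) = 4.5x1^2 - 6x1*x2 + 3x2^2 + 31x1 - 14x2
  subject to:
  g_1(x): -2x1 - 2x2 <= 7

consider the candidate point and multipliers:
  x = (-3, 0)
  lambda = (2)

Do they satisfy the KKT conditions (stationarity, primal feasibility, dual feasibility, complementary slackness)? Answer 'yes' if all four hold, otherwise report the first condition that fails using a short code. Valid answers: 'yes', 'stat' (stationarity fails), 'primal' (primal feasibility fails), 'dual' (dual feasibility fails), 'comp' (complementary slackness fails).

Gradient of f: grad f(x) = Q x + c = (4, 4)
Constraint values g_i(x) = a_i^T x - b_i:
  g_1((-3, 0)) = -1
Stationarity residual: grad f(x) + sum_i lambda_i a_i = (0, 0)
  -> stationarity OK
Primal feasibility (all g_i <= 0): OK
Dual feasibility (all lambda_i >= 0): OK
Complementary slackness (lambda_i * g_i(x) = 0 for all i): FAILS

Verdict: the first failing condition is complementary_slackness -> comp.

comp


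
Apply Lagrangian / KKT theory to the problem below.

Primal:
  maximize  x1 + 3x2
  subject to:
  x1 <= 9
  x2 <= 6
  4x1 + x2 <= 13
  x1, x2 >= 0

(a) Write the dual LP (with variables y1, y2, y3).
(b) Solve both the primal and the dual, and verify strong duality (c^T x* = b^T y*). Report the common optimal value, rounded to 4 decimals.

The standard primal-dual pair for 'max c^T x s.t. A x <= b, x >= 0' is:
  Dual:  min b^T y  s.t.  A^T y >= c,  y >= 0.

So the dual LP is:
  minimize  9y1 + 6y2 + 13y3
  subject to:
    y1 + 4y3 >= 1
    y2 + y3 >= 3
    y1, y2, y3 >= 0

Solving the primal: x* = (1.75, 6).
  primal value c^T x* = 19.75.
Solving the dual: y* = (0, 2.75, 0.25).
  dual value b^T y* = 19.75.
Strong duality: c^T x* = b^T y*. Confirmed.

19.75


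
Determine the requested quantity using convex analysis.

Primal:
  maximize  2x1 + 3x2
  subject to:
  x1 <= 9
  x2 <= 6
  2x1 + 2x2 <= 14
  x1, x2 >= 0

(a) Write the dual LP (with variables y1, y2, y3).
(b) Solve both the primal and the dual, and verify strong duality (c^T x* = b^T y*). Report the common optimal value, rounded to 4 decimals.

The standard primal-dual pair for 'max c^T x s.t. A x <= b, x >= 0' is:
  Dual:  min b^T y  s.t.  A^T y >= c,  y >= 0.

So the dual LP is:
  minimize  9y1 + 6y2 + 14y3
  subject to:
    y1 + 2y3 >= 2
    y2 + 2y3 >= 3
    y1, y2, y3 >= 0

Solving the primal: x* = (1, 6).
  primal value c^T x* = 20.
Solving the dual: y* = (0, 1, 1).
  dual value b^T y* = 20.
Strong duality: c^T x* = b^T y*. Confirmed.

20


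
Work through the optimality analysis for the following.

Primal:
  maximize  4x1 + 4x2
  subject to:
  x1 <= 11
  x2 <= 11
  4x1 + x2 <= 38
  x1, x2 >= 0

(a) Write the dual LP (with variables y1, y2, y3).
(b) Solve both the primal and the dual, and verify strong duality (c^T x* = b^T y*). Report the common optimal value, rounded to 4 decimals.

The standard primal-dual pair for 'max c^T x s.t. A x <= b, x >= 0' is:
  Dual:  min b^T y  s.t.  A^T y >= c,  y >= 0.

So the dual LP is:
  minimize  11y1 + 11y2 + 38y3
  subject to:
    y1 + 4y3 >= 4
    y2 + y3 >= 4
    y1, y2, y3 >= 0

Solving the primal: x* = (6.75, 11).
  primal value c^T x* = 71.
Solving the dual: y* = (0, 3, 1).
  dual value b^T y* = 71.
Strong duality: c^T x* = b^T y*. Confirmed.

71


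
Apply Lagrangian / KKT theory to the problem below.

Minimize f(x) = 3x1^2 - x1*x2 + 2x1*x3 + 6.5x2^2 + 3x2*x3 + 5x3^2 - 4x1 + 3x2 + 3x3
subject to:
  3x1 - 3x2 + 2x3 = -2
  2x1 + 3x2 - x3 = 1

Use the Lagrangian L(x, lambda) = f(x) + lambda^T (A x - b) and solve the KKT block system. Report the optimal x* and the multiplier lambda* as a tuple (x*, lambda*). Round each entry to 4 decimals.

Form the Lagrangian:
  L(x, lambda) = (1/2) x^T Q x + c^T x + lambda^T (A x - b)
Stationarity (grad_x L = 0): Q x + c + A^T lambda = 0.
Primal feasibility: A x = b.

This gives the KKT block system:
  [ Q   A^T ] [ x     ]   [-c ]
  [ A    0  ] [ lambda ] = [ b ]

Solving the linear system:
  x*      = (-0.076, 0.1774, -0.6199)
  lambda* = (1.6443, 0.4701)
  f(x*)   = 0.8976

x* = (-0.076, 0.1774, -0.6199), lambda* = (1.6443, 0.4701)


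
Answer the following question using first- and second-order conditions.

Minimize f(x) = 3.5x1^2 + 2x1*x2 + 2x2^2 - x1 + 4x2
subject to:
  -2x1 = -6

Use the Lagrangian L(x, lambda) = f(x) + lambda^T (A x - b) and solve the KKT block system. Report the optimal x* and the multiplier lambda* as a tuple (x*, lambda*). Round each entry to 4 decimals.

Form the Lagrangian:
  L(x, lambda) = (1/2) x^T Q x + c^T x + lambda^T (A x - b)
Stationarity (grad_x L = 0): Q x + c + A^T lambda = 0.
Primal feasibility: A x = b.

This gives the KKT block system:
  [ Q   A^T ] [ x     ]   [-c ]
  [ A    0  ] [ lambda ] = [ b ]

Solving the linear system:
  x*      = (3, -2.5)
  lambda* = (7.5)
  f(x*)   = 16

x* = (3, -2.5), lambda* = (7.5)


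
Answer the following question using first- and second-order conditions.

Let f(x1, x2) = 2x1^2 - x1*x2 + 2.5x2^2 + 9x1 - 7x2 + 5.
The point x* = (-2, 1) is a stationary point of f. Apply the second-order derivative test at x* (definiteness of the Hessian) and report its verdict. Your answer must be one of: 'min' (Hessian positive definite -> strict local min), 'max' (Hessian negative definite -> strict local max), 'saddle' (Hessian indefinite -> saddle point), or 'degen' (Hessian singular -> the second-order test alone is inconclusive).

Compute the Hessian H = grad^2 f:
  H = [[4, -1], [-1, 5]]
Verify stationarity: grad f(x*) = H x* + g = (0, 0).
Eigenvalues of H: 3.382, 5.618.
Both eigenvalues > 0, so H is positive definite -> x* is a strict local min.

min


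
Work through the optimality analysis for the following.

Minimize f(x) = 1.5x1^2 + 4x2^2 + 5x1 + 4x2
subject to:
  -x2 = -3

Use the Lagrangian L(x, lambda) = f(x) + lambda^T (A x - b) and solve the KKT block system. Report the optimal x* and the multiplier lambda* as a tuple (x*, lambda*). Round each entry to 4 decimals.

Form the Lagrangian:
  L(x, lambda) = (1/2) x^T Q x + c^T x + lambda^T (A x - b)
Stationarity (grad_x L = 0): Q x + c + A^T lambda = 0.
Primal feasibility: A x = b.

This gives the KKT block system:
  [ Q   A^T ] [ x     ]   [-c ]
  [ A    0  ] [ lambda ] = [ b ]

Solving the linear system:
  x*      = (-1.6667, 3)
  lambda* = (28)
  f(x*)   = 43.8333

x* = (-1.6667, 3), lambda* = (28)


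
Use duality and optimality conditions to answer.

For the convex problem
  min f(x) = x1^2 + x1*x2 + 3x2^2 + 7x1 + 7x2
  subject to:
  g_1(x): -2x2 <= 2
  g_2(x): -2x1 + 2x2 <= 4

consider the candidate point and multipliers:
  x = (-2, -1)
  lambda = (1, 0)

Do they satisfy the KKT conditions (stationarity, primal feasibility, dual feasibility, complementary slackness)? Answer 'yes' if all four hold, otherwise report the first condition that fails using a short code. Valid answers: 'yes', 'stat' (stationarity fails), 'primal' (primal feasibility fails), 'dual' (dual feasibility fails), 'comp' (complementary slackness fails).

Gradient of f: grad f(x) = Q x + c = (2, -1)
Constraint values g_i(x) = a_i^T x - b_i:
  g_1((-2, -1)) = 0
  g_2((-2, -1)) = -2
Stationarity residual: grad f(x) + sum_i lambda_i a_i = (2, -3)
  -> stationarity FAILS
Primal feasibility (all g_i <= 0): OK
Dual feasibility (all lambda_i >= 0): OK
Complementary slackness (lambda_i * g_i(x) = 0 for all i): OK

Verdict: the first failing condition is stationarity -> stat.

stat


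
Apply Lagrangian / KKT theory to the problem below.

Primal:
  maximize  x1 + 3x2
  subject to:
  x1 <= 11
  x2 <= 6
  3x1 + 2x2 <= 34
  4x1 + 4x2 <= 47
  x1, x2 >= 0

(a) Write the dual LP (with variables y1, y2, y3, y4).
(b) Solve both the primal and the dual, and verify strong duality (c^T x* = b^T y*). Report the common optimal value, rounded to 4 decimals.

The standard primal-dual pair for 'max c^T x s.t. A x <= b, x >= 0' is:
  Dual:  min b^T y  s.t.  A^T y >= c,  y >= 0.

So the dual LP is:
  minimize  11y1 + 6y2 + 34y3 + 47y4
  subject to:
    y1 + 3y3 + 4y4 >= 1
    y2 + 2y3 + 4y4 >= 3
    y1, y2, y3, y4 >= 0

Solving the primal: x* = (5.75, 6).
  primal value c^T x* = 23.75.
Solving the dual: y* = (0, 2, 0, 0.25).
  dual value b^T y* = 23.75.
Strong duality: c^T x* = b^T y*. Confirmed.

23.75


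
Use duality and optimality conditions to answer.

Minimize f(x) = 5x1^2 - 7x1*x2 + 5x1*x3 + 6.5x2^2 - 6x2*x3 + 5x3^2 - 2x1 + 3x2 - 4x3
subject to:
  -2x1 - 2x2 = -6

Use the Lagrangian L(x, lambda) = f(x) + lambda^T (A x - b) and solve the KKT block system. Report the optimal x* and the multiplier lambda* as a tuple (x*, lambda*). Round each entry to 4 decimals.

Form the Lagrangian:
  L(x, lambda) = (1/2) x^T Q x + c^T x + lambda^T (A x - b)
Stationarity (grad_x L = 0): Q x + c + A^T lambda = 0.
Primal feasibility: A x = b.

This gives the KKT block system:
  [ Q   A^T ] [ x     ]   [-c ]
  [ A    0  ] [ lambda ] = [ b ]

Solving the linear system:
  x*      = (1.6386, 1.3614, 0.3976)
  lambda* = (3.4217)
  f(x*)   = 9.8735

x* = (1.6386, 1.3614, 0.3976), lambda* = (3.4217)


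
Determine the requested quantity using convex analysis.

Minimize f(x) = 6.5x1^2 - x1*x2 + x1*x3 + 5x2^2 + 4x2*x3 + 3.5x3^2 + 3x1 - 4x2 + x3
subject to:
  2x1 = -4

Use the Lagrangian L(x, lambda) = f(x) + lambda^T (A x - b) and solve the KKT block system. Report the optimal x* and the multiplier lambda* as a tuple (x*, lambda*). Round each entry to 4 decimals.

Form the Lagrangian:
  L(x, lambda) = (1/2) x^T Q x + c^T x + lambda^T (A x - b)
Stationarity (grad_x L = 0): Q x + c + A^T lambda = 0.
Primal feasibility: A x = b.

This gives the KKT block system:
  [ Q   A^T ] [ x     ]   [-c ]
  [ A    0  ] [ lambda ] = [ b ]

Solving the linear system:
  x*      = (-2, 0.1852, 0.037)
  lambda* = (11.5741)
  f(x*)   = 19.7963

x* = (-2, 0.1852, 0.037), lambda* = (11.5741)


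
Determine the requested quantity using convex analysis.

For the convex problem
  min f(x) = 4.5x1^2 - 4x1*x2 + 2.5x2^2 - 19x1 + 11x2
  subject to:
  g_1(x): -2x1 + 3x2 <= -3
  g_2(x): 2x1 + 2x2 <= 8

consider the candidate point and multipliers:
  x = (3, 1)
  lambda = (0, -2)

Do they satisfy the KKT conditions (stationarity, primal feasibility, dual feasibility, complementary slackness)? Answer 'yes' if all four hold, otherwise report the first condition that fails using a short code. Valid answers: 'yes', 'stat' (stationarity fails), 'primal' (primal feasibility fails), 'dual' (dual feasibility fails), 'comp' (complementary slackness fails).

Gradient of f: grad f(x) = Q x + c = (4, 4)
Constraint values g_i(x) = a_i^T x - b_i:
  g_1((3, 1)) = 0
  g_2((3, 1)) = 0
Stationarity residual: grad f(x) + sum_i lambda_i a_i = (0, 0)
  -> stationarity OK
Primal feasibility (all g_i <= 0): OK
Dual feasibility (all lambda_i >= 0): FAILS
Complementary slackness (lambda_i * g_i(x) = 0 for all i): OK

Verdict: the first failing condition is dual_feasibility -> dual.

dual


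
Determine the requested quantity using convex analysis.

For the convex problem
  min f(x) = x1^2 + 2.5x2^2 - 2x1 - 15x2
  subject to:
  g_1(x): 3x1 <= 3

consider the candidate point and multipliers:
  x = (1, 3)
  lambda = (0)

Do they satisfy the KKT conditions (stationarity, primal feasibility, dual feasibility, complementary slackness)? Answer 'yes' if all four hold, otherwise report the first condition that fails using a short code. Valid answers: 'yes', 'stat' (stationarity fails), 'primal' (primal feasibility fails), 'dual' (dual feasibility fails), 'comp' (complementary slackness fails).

Gradient of f: grad f(x) = Q x + c = (0, 0)
Constraint values g_i(x) = a_i^T x - b_i:
  g_1((1, 3)) = 0
Stationarity residual: grad f(x) + sum_i lambda_i a_i = (0, 0)
  -> stationarity OK
Primal feasibility (all g_i <= 0): OK
Dual feasibility (all lambda_i >= 0): OK
Complementary slackness (lambda_i * g_i(x) = 0 for all i): OK

Verdict: yes, KKT holds.

yes


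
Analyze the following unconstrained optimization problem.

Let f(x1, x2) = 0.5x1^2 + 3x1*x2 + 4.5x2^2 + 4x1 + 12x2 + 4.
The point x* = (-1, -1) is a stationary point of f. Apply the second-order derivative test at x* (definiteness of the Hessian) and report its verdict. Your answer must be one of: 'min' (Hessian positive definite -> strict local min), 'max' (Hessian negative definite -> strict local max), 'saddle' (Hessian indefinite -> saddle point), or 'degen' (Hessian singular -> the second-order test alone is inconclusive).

Compute the Hessian H = grad^2 f:
  H = [[1, 3], [3, 9]]
Verify stationarity: grad f(x*) = H x* + g = (0, 0).
Eigenvalues of H: 0, 10.
H has a zero eigenvalue (singular; positive semidefinite but not definite), so H is neither positive definite, negative definite, nor indefinite. The second-order test alone is inconclusive -> degen.
(Indeed, f is constant along the null direction of H through x*, so x* is not a strict local extremum.)

degen


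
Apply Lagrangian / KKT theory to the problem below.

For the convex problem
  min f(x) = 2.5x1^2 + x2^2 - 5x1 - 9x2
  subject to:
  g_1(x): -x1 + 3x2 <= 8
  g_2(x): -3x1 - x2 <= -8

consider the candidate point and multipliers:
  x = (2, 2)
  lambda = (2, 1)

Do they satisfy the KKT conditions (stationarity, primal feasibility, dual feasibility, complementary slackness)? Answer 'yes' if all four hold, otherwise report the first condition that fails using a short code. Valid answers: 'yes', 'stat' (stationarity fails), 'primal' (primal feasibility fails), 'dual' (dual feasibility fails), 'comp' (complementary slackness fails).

Gradient of f: grad f(x) = Q x + c = (5, -5)
Constraint values g_i(x) = a_i^T x - b_i:
  g_1((2, 2)) = -4
  g_2((2, 2)) = 0
Stationarity residual: grad f(x) + sum_i lambda_i a_i = (0, 0)
  -> stationarity OK
Primal feasibility (all g_i <= 0): OK
Dual feasibility (all lambda_i >= 0): OK
Complementary slackness (lambda_i * g_i(x) = 0 for all i): FAILS

Verdict: the first failing condition is complementary_slackness -> comp.

comp


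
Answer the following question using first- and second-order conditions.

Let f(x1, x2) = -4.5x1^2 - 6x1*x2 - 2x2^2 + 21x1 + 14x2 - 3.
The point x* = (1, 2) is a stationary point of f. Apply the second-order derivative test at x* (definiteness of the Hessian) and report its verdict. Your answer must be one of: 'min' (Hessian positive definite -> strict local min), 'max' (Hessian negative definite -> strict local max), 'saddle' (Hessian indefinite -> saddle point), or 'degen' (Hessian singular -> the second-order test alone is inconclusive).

Compute the Hessian H = grad^2 f:
  H = [[-9, -6], [-6, -4]]
Verify stationarity: grad f(x*) = H x* + g = (0, 0).
Eigenvalues of H: -13, 0.
H has a zero eigenvalue (singular; negative semidefinite but not definite), so H is neither positive definite, negative definite, nor indefinite. The second-order test alone is inconclusive -> degen.
(Indeed, f is constant along the null direction of H through x*, so x* is not a strict local extremum.)

degen


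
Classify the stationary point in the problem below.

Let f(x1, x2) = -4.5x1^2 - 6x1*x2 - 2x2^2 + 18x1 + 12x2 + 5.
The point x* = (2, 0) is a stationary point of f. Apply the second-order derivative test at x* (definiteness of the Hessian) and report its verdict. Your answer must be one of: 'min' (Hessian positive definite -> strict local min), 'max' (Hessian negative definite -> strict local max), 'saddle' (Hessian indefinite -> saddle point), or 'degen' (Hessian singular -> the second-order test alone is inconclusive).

Compute the Hessian H = grad^2 f:
  H = [[-9, -6], [-6, -4]]
Verify stationarity: grad f(x*) = H x* + g = (0, 0).
Eigenvalues of H: -13, 0.
H has a zero eigenvalue (singular; negative semidefinite but not definite), so H is neither positive definite, negative definite, nor indefinite. The second-order test alone is inconclusive -> degen.
(Indeed, f is constant along the null direction of H through x*, so x* is not a strict local extremum.)

degen


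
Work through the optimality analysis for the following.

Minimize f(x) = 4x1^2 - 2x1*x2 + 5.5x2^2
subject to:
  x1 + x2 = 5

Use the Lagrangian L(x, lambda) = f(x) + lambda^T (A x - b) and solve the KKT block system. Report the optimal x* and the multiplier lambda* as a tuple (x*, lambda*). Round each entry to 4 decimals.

Form the Lagrangian:
  L(x, lambda) = (1/2) x^T Q x + c^T x + lambda^T (A x - b)
Stationarity (grad_x L = 0): Q x + c + A^T lambda = 0.
Primal feasibility: A x = b.

This gives the KKT block system:
  [ Q   A^T ] [ x     ]   [-c ]
  [ A    0  ] [ lambda ] = [ b ]

Solving the linear system:
  x*      = (2.8261, 2.1739)
  lambda* = (-18.2609)
  f(x*)   = 45.6522

x* = (2.8261, 2.1739), lambda* = (-18.2609)


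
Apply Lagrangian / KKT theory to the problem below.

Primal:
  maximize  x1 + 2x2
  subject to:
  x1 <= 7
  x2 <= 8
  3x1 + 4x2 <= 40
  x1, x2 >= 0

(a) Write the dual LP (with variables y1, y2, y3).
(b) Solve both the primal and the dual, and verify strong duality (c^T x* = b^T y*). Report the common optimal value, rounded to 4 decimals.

The standard primal-dual pair for 'max c^T x s.t. A x <= b, x >= 0' is:
  Dual:  min b^T y  s.t.  A^T y >= c,  y >= 0.

So the dual LP is:
  minimize  7y1 + 8y2 + 40y3
  subject to:
    y1 + 3y3 >= 1
    y2 + 4y3 >= 2
    y1, y2, y3 >= 0

Solving the primal: x* = (2.6667, 8).
  primal value c^T x* = 18.6667.
Solving the dual: y* = (0, 0.6667, 0.3333).
  dual value b^T y* = 18.6667.
Strong duality: c^T x* = b^T y*. Confirmed.

18.6667


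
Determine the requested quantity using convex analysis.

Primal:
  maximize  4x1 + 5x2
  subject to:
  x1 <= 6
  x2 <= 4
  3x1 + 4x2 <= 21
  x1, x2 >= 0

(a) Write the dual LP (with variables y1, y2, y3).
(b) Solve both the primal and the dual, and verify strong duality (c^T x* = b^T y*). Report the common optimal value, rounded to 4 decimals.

The standard primal-dual pair for 'max c^T x s.t. A x <= b, x >= 0' is:
  Dual:  min b^T y  s.t.  A^T y >= c,  y >= 0.

So the dual LP is:
  minimize  6y1 + 4y2 + 21y3
  subject to:
    y1 + 3y3 >= 4
    y2 + 4y3 >= 5
    y1, y2, y3 >= 0

Solving the primal: x* = (6, 0.75).
  primal value c^T x* = 27.75.
Solving the dual: y* = (0.25, 0, 1.25).
  dual value b^T y* = 27.75.
Strong duality: c^T x* = b^T y*. Confirmed.

27.75


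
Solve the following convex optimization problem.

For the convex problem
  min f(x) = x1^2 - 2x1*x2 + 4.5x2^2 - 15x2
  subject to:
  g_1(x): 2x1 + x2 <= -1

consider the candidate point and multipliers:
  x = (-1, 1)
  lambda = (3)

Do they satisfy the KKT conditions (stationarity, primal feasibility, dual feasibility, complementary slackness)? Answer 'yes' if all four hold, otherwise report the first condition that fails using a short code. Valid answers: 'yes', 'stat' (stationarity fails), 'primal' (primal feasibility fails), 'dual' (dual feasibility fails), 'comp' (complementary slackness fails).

Gradient of f: grad f(x) = Q x + c = (-4, -4)
Constraint values g_i(x) = a_i^T x - b_i:
  g_1((-1, 1)) = 0
Stationarity residual: grad f(x) + sum_i lambda_i a_i = (2, -1)
  -> stationarity FAILS
Primal feasibility (all g_i <= 0): OK
Dual feasibility (all lambda_i >= 0): OK
Complementary slackness (lambda_i * g_i(x) = 0 for all i): OK

Verdict: the first failing condition is stationarity -> stat.

stat


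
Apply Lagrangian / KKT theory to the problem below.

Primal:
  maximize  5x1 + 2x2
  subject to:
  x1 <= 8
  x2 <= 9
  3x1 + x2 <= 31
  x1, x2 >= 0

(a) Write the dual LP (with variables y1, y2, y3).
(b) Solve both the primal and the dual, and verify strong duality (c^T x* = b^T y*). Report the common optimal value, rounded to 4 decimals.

The standard primal-dual pair for 'max c^T x s.t. A x <= b, x >= 0' is:
  Dual:  min b^T y  s.t.  A^T y >= c,  y >= 0.

So the dual LP is:
  minimize  8y1 + 9y2 + 31y3
  subject to:
    y1 + 3y3 >= 5
    y2 + y3 >= 2
    y1, y2, y3 >= 0

Solving the primal: x* = (7.3333, 9).
  primal value c^T x* = 54.6667.
Solving the dual: y* = (0, 0.3333, 1.6667).
  dual value b^T y* = 54.6667.
Strong duality: c^T x* = b^T y*. Confirmed.

54.6667


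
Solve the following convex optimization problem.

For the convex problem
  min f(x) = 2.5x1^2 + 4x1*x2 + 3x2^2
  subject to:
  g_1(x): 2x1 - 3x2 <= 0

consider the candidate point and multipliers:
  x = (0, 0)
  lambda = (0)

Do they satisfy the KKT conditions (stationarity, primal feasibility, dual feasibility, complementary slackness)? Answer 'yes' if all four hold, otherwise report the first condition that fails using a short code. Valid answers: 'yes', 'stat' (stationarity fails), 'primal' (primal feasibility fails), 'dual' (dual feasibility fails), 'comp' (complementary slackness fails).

Gradient of f: grad f(x) = Q x + c = (0, 0)
Constraint values g_i(x) = a_i^T x - b_i:
  g_1((0, 0)) = 0
Stationarity residual: grad f(x) + sum_i lambda_i a_i = (0, 0)
  -> stationarity OK
Primal feasibility (all g_i <= 0): OK
Dual feasibility (all lambda_i >= 0): OK
Complementary slackness (lambda_i * g_i(x) = 0 for all i): OK

Verdict: yes, KKT holds.

yes


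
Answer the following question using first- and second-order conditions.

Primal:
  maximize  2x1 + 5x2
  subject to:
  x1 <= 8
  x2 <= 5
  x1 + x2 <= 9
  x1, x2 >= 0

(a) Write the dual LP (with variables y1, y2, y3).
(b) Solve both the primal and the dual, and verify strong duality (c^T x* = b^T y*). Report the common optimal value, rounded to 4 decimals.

The standard primal-dual pair for 'max c^T x s.t. A x <= b, x >= 0' is:
  Dual:  min b^T y  s.t.  A^T y >= c,  y >= 0.

So the dual LP is:
  minimize  8y1 + 5y2 + 9y3
  subject to:
    y1 + y3 >= 2
    y2 + y3 >= 5
    y1, y2, y3 >= 0

Solving the primal: x* = (4, 5).
  primal value c^T x* = 33.
Solving the dual: y* = (0, 3, 2).
  dual value b^T y* = 33.
Strong duality: c^T x* = b^T y*. Confirmed.

33


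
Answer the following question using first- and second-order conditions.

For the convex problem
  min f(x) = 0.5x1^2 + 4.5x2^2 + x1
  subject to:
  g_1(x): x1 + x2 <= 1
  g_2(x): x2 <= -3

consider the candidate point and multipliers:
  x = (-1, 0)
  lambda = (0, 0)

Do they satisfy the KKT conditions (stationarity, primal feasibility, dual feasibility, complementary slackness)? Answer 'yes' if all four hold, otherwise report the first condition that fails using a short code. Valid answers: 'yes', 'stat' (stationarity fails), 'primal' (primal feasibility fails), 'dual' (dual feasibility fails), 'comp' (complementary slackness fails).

Gradient of f: grad f(x) = Q x + c = (0, 0)
Constraint values g_i(x) = a_i^T x - b_i:
  g_1((-1, 0)) = -2
  g_2((-1, 0)) = 3
Stationarity residual: grad f(x) + sum_i lambda_i a_i = (0, 0)
  -> stationarity OK
Primal feasibility (all g_i <= 0): FAILS
Dual feasibility (all lambda_i >= 0): OK
Complementary slackness (lambda_i * g_i(x) = 0 for all i): OK

Verdict: the first failing condition is primal_feasibility -> primal.

primal


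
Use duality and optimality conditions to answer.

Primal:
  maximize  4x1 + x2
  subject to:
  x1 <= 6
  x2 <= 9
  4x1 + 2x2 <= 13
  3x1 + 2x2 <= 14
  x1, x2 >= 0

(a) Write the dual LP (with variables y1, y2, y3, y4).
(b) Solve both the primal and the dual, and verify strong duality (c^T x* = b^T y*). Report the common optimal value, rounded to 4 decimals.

The standard primal-dual pair for 'max c^T x s.t. A x <= b, x >= 0' is:
  Dual:  min b^T y  s.t.  A^T y >= c,  y >= 0.

So the dual LP is:
  minimize  6y1 + 9y2 + 13y3 + 14y4
  subject to:
    y1 + 4y3 + 3y4 >= 4
    y2 + 2y3 + 2y4 >= 1
    y1, y2, y3, y4 >= 0

Solving the primal: x* = (3.25, 0).
  primal value c^T x* = 13.
Solving the dual: y* = (0, 0, 1, 0).
  dual value b^T y* = 13.
Strong duality: c^T x* = b^T y*. Confirmed.

13


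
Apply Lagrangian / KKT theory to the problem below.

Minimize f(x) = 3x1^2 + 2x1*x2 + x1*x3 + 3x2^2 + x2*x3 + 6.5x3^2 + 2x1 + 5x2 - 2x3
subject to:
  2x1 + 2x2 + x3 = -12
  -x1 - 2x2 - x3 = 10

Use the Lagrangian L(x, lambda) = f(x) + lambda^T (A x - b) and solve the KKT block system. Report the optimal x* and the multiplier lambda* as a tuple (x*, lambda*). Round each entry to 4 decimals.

Form the Lagrangian:
  L(x, lambda) = (1/2) x^T Q x + c^T x + lambda^T (A x - b)
Stationarity (grad_x L = 0): Q x + c + A^T lambda = 0.
Primal feasibility: A x = b.

This gives the KKT block system:
  [ Q   A^T ] [ x     ]   [-c ]
  [ A    0  ] [ lambda ] = [ b ]

Solving the linear system:
  x*      = (-2, -3.8704, -0.2593)
  lambda* = (6.7593, -4.4815)
  f(x*)   = 51.5463

x* = (-2, -3.8704, -0.2593), lambda* = (6.7593, -4.4815)


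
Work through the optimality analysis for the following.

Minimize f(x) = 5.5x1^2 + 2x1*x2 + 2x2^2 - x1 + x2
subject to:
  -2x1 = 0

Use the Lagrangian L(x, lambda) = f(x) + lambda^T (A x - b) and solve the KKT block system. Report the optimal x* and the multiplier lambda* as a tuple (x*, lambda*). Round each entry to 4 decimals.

Form the Lagrangian:
  L(x, lambda) = (1/2) x^T Q x + c^T x + lambda^T (A x - b)
Stationarity (grad_x L = 0): Q x + c + A^T lambda = 0.
Primal feasibility: A x = b.

This gives the KKT block system:
  [ Q   A^T ] [ x     ]   [-c ]
  [ A    0  ] [ lambda ] = [ b ]

Solving the linear system:
  x*      = (0, -0.25)
  lambda* = (-0.75)
  f(x*)   = -0.125

x* = (0, -0.25), lambda* = (-0.75)


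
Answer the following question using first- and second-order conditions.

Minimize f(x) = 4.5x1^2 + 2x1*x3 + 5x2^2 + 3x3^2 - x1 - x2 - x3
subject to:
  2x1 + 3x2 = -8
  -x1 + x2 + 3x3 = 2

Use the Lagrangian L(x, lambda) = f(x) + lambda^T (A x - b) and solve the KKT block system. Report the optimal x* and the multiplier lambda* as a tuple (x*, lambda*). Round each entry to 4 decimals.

Form the Lagrangian:
  L(x, lambda) = (1/2) x^T Q x + c^T x + lambda^T (A x - b)
Stationarity (grad_x L = 0): Q x + c + A^T lambda = 0.
Primal feasibility: A x = b.

This gives the KKT block system:
  [ Q   A^T ] [ x     ]   [-c ]
  [ A    0  ] [ lambda ] = [ b ]

Solving the linear system:
  x*      = (-1.4376, -1.7082, 0.7569)
  lambda* = (6.1015, -0.222)
  f(x*)   = 25.8224

x* = (-1.4376, -1.7082, 0.7569), lambda* = (6.1015, -0.222)


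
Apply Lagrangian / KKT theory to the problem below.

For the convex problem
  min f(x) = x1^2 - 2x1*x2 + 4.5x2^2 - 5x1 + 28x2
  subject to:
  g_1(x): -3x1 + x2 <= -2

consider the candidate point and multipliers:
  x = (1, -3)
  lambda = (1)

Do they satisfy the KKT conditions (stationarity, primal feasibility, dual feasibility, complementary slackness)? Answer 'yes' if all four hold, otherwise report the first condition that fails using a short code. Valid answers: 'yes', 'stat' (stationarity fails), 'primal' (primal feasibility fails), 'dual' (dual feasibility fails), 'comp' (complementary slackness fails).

Gradient of f: grad f(x) = Q x + c = (3, -1)
Constraint values g_i(x) = a_i^T x - b_i:
  g_1((1, -3)) = -4
Stationarity residual: grad f(x) + sum_i lambda_i a_i = (0, 0)
  -> stationarity OK
Primal feasibility (all g_i <= 0): OK
Dual feasibility (all lambda_i >= 0): OK
Complementary slackness (lambda_i * g_i(x) = 0 for all i): FAILS

Verdict: the first failing condition is complementary_slackness -> comp.

comp


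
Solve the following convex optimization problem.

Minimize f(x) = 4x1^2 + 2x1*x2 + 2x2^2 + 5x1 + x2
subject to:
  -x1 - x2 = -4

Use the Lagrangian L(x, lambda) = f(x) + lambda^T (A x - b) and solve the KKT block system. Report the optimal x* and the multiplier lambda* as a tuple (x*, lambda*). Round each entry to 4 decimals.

Form the Lagrangian:
  L(x, lambda) = (1/2) x^T Q x + c^T x + lambda^T (A x - b)
Stationarity (grad_x L = 0): Q x + c + A^T lambda = 0.
Primal feasibility: A x = b.

This gives the KKT block system:
  [ Q   A^T ] [ x     ]   [-c ]
  [ A    0  ] [ lambda ] = [ b ]

Solving the linear system:
  x*      = (0.5, 3.5)
  lambda* = (16)
  f(x*)   = 35

x* = (0.5, 3.5), lambda* = (16)


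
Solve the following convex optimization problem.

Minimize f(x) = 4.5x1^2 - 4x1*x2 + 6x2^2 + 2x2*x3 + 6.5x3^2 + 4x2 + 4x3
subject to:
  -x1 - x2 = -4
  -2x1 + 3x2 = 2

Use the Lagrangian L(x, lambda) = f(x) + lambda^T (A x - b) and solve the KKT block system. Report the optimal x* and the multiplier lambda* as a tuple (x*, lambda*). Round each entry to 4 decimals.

Form the Lagrangian:
  L(x, lambda) = (1/2) x^T Q x + c^T x + lambda^T (A x - b)
Stationarity (grad_x L = 0): Q x + c + A^T lambda = 0.
Primal feasibility: A x = b.

This gives the KKT block system:
  [ Q   A^T ] [ x     ]   [-c ]
  [ A    0  ] [ lambda ] = [ b ]

Solving the linear system:
  x*      = (2, 2, -0.6154)
  lambda* = (13.5077, -1.7538)
  f(x*)   = 31.5385

x* = (2, 2, -0.6154), lambda* = (13.5077, -1.7538)


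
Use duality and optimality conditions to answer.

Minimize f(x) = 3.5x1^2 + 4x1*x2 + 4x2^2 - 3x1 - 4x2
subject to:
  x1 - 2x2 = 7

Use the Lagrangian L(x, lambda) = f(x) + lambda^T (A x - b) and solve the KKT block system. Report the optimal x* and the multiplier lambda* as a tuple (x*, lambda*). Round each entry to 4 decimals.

Form the Lagrangian:
  L(x, lambda) = (1/2) x^T Q x + c^T x + lambda^T (A x - b)
Stationarity (grad_x L = 0): Q x + c + A^T lambda = 0.
Primal feasibility: A x = b.

This gives the KKT block system:
  [ Q   A^T ] [ x     ]   [-c ]
  [ A    0  ] [ lambda ] = [ b ]

Solving the linear system:
  x*      = (2.5385, -2.2308)
  lambda* = (-5.8462)
  f(x*)   = 21.1154

x* = (2.5385, -2.2308), lambda* = (-5.8462)


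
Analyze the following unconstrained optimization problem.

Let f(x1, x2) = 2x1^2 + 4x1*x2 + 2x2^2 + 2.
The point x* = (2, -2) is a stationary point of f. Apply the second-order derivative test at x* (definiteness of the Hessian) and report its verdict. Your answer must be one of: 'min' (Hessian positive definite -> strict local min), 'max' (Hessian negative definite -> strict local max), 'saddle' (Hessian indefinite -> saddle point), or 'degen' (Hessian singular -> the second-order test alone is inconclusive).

Compute the Hessian H = grad^2 f:
  H = [[4, 4], [4, 4]]
Verify stationarity: grad f(x*) = H x* + g = (0, 0).
Eigenvalues of H: 0, 8.
H has a zero eigenvalue (singular; positive semidefinite but not definite), so H is neither positive definite, negative definite, nor indefinite. The second-order test alone is inconclusive -> degen.
(Indeed, f is constant along the null direction of H through x*, so x* is not a strict local extremum.)

degen


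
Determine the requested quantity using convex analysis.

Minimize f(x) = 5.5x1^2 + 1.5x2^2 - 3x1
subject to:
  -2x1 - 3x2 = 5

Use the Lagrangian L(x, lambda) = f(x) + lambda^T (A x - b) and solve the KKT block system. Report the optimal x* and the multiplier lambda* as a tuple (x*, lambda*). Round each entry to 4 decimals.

Form the Lagrangian:
  L(x, lambda) = (1/2) x^T Q x + c^T x + lambda^T (A x - b)
Stationarity (grad_x L = 0): Q x + c + A^T lambda = 0.
Primal feasibility: A x = b.

This gives the KKT block system:
  [ Q   A^T ] [ x     ]   [-c ]
  [ A    0  ] [ lambda ] = [ b ]

Solving the linear system:
  x*      = (-0.027, -1.6486)
  lambda* = (-1.6486)
  f(x*)   = 4.1622

x* = (-0.027, -1.6486), lambda* = (-1.6486)


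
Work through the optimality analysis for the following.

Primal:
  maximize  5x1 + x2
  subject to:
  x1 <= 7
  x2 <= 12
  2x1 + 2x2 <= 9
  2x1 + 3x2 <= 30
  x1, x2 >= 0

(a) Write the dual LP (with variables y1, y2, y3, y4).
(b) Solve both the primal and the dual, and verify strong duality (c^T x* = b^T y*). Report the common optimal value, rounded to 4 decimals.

The standard primal-dual pair for 'max c^T x s.t. A x <= b, x >= 0' is:
  Dual:  min b^T y  s.t.  A^T y >= c,  y >= 0.

So the dual LP is:
  minimize  7y1 + 12y2 + 9y3 + 30y4
  subject to:
    y1 + 2y3 + 2y4 >= 5
    y2 + 2y3 + 3y4 >= 1
    y1, y2, y3, y4 >= 0

Solving the primal: x* = (4.5, 0).
  primal value c^T x* = 22.5.
Solving the dual: y* = (0, 0, 2.5, 0).
  dual value b^T y* = 22.5.
Strong duality: c^T x* = b^T y*. Confirmed.

22.5


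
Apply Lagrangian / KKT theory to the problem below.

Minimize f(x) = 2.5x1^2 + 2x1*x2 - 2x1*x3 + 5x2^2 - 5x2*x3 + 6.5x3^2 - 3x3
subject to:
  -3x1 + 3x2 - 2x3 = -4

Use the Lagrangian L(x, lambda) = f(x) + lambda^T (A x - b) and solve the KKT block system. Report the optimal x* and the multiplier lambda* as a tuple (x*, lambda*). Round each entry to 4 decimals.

Form the Lagrangian:
  L(x, lambda) = (1/2) x^T Q x + c^T x + lambda^T (A x - b)
Stationarity (grad_x L = 0): Q x + c + A^T lambda = 0.
Primal feasibility: A x = b.

This gives the KKT block system:
  [ Q   A^T ] [ x     ]   [-c ]
  [ A    0  ] [ lambda ] = [ b ]

Solving the linear system:
  x*      = (0.8206, -0.2405, 0.4084)
  lambda* = (0.9351)
  f(x*)   = 1.2576

x* = (0.8206, -0.2405, 0.4084), lambda* = (0.9351)


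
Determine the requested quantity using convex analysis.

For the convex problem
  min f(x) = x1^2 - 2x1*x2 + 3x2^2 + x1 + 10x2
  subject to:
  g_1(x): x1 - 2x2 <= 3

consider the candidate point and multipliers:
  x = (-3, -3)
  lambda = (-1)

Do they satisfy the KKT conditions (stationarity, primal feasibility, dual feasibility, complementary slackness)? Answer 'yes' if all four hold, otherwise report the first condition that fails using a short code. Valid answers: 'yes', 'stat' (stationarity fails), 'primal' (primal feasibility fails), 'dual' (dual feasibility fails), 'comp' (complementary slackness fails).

Gradient of f: grad f(x) = Q x + c = (1, -2)
Constraint values g_i(x) = a_i^T x - b_i:
  g_1((-3, -3)) = 0
Stationarity residual: grad f(x) + sum_i lambda_i a_i = (0, 0)
  -> stationarity OK
Primal feasibility (all g_i <= 0): OK
Dual feasibility (all lambda_i >= 0): FAILS
Complementary slackness (lambda_i * g_i(x) = 0 for all i): OK

Verdict: the first failing condition is dual_feasibility -> dual.

dual


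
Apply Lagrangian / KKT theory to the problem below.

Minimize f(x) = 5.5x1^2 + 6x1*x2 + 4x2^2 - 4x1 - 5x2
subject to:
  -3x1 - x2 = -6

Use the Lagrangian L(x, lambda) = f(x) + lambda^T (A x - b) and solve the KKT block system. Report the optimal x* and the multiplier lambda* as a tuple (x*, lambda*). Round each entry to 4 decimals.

Form the Lagrangian:
  L(x, lambda) = (1/2) x^T Q x + c^T x + lambda^T (A x - b)
Stationarity (grad_x L = 0): Q x + c + A^T lambda = 0.
Primal feasibility: A x = b.

This gives the KKT block system:
  [ Q   A^T ] [ x     ]   [-c ]
  [ A    0  ] [ lambda ] = [ b ]

Solving the linear system:
  x*      = (2.0638, -0.1915)
  lambda* = (5.8511)
  f(x*)   = 13.9043

x* = (2.0638, -0.1915), lambda* = (5.8511)


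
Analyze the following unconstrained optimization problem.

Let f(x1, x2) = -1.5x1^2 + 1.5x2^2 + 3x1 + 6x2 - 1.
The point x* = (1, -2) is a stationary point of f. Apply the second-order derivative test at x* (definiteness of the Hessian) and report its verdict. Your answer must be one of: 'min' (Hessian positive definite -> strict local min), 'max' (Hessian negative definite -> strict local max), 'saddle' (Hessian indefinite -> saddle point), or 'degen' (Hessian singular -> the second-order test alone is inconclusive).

Compute the Hessian H = grad^2 f:
  H = [[-3, 0], [0, 3]]
Verify stationarity: grad f(x*) = H x* + g = (0, 0).
Eigenvalues of H: -3, 3.
Eigenvalues have mixed signs, so H is indefinite -> x* is a saddle point.

saddle


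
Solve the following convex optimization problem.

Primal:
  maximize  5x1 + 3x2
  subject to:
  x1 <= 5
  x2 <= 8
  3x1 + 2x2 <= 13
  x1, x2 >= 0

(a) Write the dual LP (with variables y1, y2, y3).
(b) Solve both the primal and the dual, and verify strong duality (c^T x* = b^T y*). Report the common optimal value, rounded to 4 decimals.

The standard primal-dual pair for 'max c^T x s.t. A x <= b, x >= 0' is:
  Dual:  min b^T y  s.t.  A^T y >= c,  y >= 0.

So the dual LP is:
  minimize  5y1 + 8y2 + 13y3
  subject to:
    y1 + 3y3 >= 5
    y2 + 2y3 >= 3
    y1, y2, y3 >= 0

Solving the primal: x* = (4.3333, 0).
  primal value c^T x* = 21.6667.
Solving the dual: y* = (0, 0, 1.6667).
  dual value b^T y* = 21.6667.
Strong duality: c^T x* = b^T y*. Confirmed.

21.6667


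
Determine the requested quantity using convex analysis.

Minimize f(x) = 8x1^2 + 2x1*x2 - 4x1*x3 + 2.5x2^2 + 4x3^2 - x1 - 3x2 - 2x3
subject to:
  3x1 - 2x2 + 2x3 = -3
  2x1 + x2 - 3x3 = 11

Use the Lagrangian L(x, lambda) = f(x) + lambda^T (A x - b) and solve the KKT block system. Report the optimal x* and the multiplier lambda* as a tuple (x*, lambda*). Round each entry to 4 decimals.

Form the Lagrangian:
  L(x, lambda) = (1/2) x^T Q x + c^T x + lambda^T (A x - b)
Stationarity (grad_x L = 0): Q x + c + A^T lambda = 0.
Primal feasibility: A x = b.

This gives the KKT block system:
  [ Q   A^T ] [ x     ]   [-c ]
  [ A    0  ] [ lambda ] = [ b ]

Solving the linear system:
  x*      = (1.3114, 1.0122, -2.455)
  lambda* = (-3.2085, -11.1009)
  f(x*)   = 56.523

x* = (1.3114, 1.0122, -2.455), lambda* = (-3.2085, -11.1009)


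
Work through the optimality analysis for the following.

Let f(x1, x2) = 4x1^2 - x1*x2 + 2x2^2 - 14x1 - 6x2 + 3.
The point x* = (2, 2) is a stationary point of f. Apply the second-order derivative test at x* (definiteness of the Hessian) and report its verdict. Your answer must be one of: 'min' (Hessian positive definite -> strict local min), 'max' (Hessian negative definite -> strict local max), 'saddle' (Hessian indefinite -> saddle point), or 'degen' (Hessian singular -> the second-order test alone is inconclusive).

Compute the Hessian H = grad^2 f:
  H = [[8, -1], [-1, 4]]
Verify stationarity: grad f(x*) = H x* + g = (0, 0).
Eigenvalues of H: 3.7639, 8.2361.
Both eigenvalues > 0, so H is positive definite -> x* is a strict local min.

min


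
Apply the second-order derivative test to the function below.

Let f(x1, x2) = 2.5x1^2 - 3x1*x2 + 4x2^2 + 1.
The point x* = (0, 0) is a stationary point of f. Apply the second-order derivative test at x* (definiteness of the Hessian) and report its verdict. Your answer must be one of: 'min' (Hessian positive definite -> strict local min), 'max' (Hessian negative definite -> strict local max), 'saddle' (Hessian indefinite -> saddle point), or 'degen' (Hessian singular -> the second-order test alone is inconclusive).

Compute the Hessian H = grad^2 f:
  H = [[5, -3], [-3, 8]]
Verify stationarity: grad f(x*) = H x* + g = (0, 0).
Eigenvalues of H: 3.1459, 9.8541.
Both eigenvalues > 0, so H is positive definite -> x* is a strict local min.

min


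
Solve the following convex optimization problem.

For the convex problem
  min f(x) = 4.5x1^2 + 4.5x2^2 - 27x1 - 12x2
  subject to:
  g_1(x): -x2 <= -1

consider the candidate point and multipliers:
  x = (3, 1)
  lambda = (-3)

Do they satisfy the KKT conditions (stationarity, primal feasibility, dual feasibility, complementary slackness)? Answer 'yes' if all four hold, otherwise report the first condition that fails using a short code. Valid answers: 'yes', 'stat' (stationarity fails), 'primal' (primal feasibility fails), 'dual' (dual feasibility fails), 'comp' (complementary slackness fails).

Gradient of f: grad f(x) = Q x + c = (0, -3)
Constraint values g_i(x) = a_i^T x - b_i:
  g_1((3, 1)) = 0
Stationarity residual: grad f(x) + sum_i lambda_i a_i = (0, 0)
  -> stationarity OK
Primal feasibility (all g_i <= 0): OK
Dual feasibility (all lambda_i >= 0): FAILS
Complementary slackness (lambda_i * g_i(x) = 0 for all i): OK

Verdict: the first failing condition is dual_feasibility -> dual.

dual
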